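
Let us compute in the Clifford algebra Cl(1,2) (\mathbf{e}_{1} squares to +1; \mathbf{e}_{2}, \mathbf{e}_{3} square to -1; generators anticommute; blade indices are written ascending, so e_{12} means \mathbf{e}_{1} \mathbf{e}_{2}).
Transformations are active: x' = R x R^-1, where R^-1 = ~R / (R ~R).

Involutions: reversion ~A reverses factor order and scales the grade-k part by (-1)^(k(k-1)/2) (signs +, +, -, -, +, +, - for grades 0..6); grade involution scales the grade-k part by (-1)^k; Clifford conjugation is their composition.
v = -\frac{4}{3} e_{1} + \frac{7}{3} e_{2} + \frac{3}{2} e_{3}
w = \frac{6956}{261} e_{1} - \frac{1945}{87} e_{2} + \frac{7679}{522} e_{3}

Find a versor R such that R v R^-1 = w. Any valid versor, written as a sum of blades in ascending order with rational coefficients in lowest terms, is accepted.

Key observation: q(v) = q(w) = -\frac{71}{12} (sandwiches preserve the norm), so R = v + w = \frac{6608}{261} e_{1} - \frac{1742}{87} e_{2} + \frac{4231}{261} e_{3} works whenever it is invertible — the component of v along it is kept and (v - w)/2 reverses, sending v to w.
Answer: \frac{6608}{261} e_{1} - \frac{1742}{87} e_{2} + \frac{4231}{261} e_{3}


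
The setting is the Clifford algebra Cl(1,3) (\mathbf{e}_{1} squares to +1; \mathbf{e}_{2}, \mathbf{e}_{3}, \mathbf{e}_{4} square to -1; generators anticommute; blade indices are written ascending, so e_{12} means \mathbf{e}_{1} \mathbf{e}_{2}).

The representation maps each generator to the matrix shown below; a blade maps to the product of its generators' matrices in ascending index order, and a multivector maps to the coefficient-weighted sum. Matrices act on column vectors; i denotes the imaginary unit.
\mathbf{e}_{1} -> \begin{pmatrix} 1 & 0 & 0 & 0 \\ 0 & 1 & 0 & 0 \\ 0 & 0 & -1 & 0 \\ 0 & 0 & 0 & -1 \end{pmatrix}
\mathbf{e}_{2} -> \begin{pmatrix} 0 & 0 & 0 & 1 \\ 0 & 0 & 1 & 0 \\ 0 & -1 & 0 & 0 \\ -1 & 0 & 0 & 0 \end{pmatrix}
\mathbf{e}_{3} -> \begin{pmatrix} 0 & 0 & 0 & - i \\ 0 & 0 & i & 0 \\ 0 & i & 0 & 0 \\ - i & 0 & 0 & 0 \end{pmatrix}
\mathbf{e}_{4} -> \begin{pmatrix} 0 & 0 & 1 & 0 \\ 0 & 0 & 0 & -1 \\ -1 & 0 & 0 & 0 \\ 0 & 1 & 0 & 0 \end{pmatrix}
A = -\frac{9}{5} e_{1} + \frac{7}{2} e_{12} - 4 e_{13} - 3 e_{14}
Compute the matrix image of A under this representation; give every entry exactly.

Bivector images (products of the table entries): rho(e_{12}) = rho(\mathbf{e}_{1})rho(\mathbf{e}_{2}) = \begin{pmatrix} 0 & 0 & 0 & 1 \\ 0 & 0 & 1 & 0 \\ 0 & 1 & 0 & 0 \\ 1 & 0 & 0 & 0 \end{pmatrix}; rho(e_{13}) = rho(\mathbf{e}_{1})rho(\mathbf{e}_{3}) = \begin{pmatrix} 0 & 0 & 0 & - i \\ 0 & 0 & i & 0 \\ 0 & - i & 0 & 0 \\ i & 0 & 0 & 0 \end{pmatrix}; rho(e_{14}) = rho(\mathbf{e}_{1})rho(\mathbf{e}_{4}) = \begin{pmatrix} 0 & 0 & 1 & 0 \\ 0 & 0 & 0 & -1 \\ 1 & 0 & 0 & 0 \\ 0 & -1 & 0 & 0 \end{pmatrix}.
M = (-\frac{9}{5})*rho(e_{1}) + (\frac{7}{2})*rho(e_{12}) + (-4)*rho(e_{13}) + (-3)*rho(e_{14}), summed entrywise:
Answer: \begin{pmatrix} - \frac{9}{5} & 0 & -3 & \frac{7}{2} + 4 i \\ 0 & - \frac{9}{5} & \frac{7}{2} - 4 i & 3 \\ -3 & \frac{7}{2} + 4 i & \frac{9}{5} & 0 \\ \frac{7}{2} - 4 i & 3 & 0 & \frac{9}{5} \end{pmatrix}


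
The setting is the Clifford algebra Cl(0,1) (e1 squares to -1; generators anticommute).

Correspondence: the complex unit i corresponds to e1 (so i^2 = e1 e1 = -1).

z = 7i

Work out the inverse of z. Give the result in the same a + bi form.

In blades: z = 7*e1.
With qbar = -7*e1 (scalar fixed, mapped units negated), z qbar = 49 (the sum of squared coefficients), so z^-1 = qbar / (49) = -1/7*e1; translating back:
Answer: -1/7*i


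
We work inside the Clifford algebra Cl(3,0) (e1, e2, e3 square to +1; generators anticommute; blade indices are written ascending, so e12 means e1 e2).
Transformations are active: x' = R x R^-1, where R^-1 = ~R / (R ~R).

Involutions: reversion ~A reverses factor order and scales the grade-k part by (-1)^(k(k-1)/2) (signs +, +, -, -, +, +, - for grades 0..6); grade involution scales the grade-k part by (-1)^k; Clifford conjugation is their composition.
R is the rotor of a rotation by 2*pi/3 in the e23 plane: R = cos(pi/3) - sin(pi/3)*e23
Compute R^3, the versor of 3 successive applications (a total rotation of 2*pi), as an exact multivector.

Half-angle bookkeeping: 3 applications in e23 add up to rotor phase 3*pi/3 = pi, so R^3 = cos(pi) - sin(pi)*e23.
cos(pi) = -1 and sin(pi) = 0, so R^3 = -1. The total rotation 2*pi is 1 full turn, so every vector returns to itself, yet the rotor is -1, on the OTHER sheet of the double cover (an odd number of 2*pi turns).
Answer: -1


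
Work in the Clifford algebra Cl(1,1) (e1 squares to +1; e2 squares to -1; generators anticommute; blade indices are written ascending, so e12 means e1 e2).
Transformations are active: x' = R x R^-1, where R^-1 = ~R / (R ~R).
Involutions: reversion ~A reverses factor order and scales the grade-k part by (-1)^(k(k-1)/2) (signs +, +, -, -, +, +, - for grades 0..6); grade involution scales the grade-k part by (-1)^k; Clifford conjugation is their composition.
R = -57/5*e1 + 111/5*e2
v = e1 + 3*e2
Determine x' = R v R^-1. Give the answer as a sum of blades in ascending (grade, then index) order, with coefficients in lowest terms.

~R = -57/5*e1 + 111/5*e2, and R ~R = -9072/25, so R^-1 = ~R / (-9072/25).
R v = -78 - 282/5*e12
Answer: -1487/252*e1 + 1649/252*e2


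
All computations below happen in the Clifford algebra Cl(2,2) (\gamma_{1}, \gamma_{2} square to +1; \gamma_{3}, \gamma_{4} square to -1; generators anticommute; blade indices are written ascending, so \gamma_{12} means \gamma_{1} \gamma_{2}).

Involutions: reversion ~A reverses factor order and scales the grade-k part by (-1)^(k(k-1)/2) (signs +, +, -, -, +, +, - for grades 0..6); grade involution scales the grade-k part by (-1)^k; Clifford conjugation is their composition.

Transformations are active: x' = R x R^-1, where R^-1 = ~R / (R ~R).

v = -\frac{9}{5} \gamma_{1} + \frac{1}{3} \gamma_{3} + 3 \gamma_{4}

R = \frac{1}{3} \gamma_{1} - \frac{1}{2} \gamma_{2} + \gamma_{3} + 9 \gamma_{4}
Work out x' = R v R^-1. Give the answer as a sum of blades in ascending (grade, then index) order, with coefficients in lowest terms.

~R = \frac{1}{3} \gamma_{1} - \frac{1}{2} \gamma_{2} + \gamma_{3} + 9 \gamma_{4}, and R ~R = -\frac{2939}{36}, so R^-1 = ~R / (-\frac{2939}{36}).
R v = -\frac{419}{15} - \frac{9}{10} \gamma_{12} + \frac{86}{45} \gamma_{13} + \frac{86}{5} \gamma_{14} - \frac{1}{6} \gamma_{23} - \frac{3}{2} \gamma_{24}
Answer: \frac{29803}{14695} \gamma_{1} - \frac{5028}{14695} \gamma_{2} + \frac{15473}{44085} \gamma_{3} + \frac{46419}{14695} \gamma_{4}


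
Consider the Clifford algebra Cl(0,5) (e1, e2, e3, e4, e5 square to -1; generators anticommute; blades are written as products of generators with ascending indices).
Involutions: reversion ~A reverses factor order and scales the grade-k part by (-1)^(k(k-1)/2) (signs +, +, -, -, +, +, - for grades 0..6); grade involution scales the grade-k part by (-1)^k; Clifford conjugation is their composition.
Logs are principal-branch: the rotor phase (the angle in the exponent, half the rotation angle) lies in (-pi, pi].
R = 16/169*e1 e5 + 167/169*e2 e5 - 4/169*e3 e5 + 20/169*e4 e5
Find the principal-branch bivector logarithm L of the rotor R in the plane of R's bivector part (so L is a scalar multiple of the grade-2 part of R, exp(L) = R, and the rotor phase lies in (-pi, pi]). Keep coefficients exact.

The scalar part of R is 0, which fixes the principal-branch rotor phase; the unit plane is then the bivector part divided by the sine of that phase, and L is that plane scaled by the phase.
Concretely: cos(phase) = 0 gives phase = ±pi/2, and since phase/sin(phase) is even the sign is immaterial: L = (phase/sin(phase)) * <R>_2 = (pi/2) * <R>_2.
Answer: 8*pi/169*e1 e5 + 167*pi/338*e2 e5 - 2*pi/169*e3 e5 + 10*pi/169*e4 e5


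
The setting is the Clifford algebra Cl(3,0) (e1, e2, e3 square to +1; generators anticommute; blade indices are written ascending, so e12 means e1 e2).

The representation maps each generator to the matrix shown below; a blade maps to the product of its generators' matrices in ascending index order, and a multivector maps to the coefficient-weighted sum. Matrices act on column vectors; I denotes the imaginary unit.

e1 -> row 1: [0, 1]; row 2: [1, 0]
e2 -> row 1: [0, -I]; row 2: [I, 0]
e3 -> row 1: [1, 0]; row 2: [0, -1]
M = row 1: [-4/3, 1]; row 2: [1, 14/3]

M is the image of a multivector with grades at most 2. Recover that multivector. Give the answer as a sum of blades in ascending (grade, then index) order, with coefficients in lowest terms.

Method: 1, rho(e1), rho(e2), rho(e3) form a trace-orthogonal basis of the 2x2 complex matrices (tr(X Y) = 2 if X = Y, else 0), so M = m0*1 + m1*rho(e1) + m2*rho(e2) + m3*rho(e3) with m0 = tr(M)/2 = 5/3, m1 = tr(M rho(e1))/2 = 1, m2 = tr(M rho(e2))/2 = 0, m3 = tr(M rho(e3))/2 = -3.
Multiplying table entries, the bivector images are rho(e12) = I*rho(e3), rho(e13) = -I*rho(e2), rho(e23) = I*rho(e1); with real blade coefficients the real parts of m0..m3 are the coefficients of 1, e1, e2, e3 and the imaginary parts give the bivectors (e23: Im m1, e13: -Im m2, e12: Im m3).
Answer: 5/3 + e1 - 3*e3


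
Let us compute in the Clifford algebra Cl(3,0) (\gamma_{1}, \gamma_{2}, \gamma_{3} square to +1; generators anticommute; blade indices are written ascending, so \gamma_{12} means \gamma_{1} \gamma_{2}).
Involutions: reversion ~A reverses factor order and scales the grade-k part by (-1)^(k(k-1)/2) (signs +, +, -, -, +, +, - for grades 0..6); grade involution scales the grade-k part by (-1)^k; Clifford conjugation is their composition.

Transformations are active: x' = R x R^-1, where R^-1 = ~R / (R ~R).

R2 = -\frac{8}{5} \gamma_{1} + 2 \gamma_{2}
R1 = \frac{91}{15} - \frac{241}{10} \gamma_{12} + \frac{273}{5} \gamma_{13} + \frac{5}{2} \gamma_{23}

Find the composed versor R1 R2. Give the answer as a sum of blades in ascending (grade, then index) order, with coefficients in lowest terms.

Distribute over the terms of R2 (each basis-blade product reordered to ascending indices, repeated generators contracted through their squares):
R1 (-\frac{8}{5} \gamma_{1}) = -\frac{728}{75} \gamma_{1} - \frac{964}{25} \gamma_{2} + \frac{2184}{25} \gamma_{3} - 4 \gamma_{123}
R1 (2 \gamma_{2}) = -\frac{241}{5} \gamma_{1} + \frac{182}{15} \gamma_{2} - 5 \gamma_{3} - \frac{546}{5} \gamma_{123}
Summing the partial products and collecting blades:
Answer: -\frac{4343}{75} \gamma_{1} - \frac{1982}{75} \gamma_{2} + \frac{2059}{25} \gamma_{3} - \frac{566}{5} \gamma_{123}


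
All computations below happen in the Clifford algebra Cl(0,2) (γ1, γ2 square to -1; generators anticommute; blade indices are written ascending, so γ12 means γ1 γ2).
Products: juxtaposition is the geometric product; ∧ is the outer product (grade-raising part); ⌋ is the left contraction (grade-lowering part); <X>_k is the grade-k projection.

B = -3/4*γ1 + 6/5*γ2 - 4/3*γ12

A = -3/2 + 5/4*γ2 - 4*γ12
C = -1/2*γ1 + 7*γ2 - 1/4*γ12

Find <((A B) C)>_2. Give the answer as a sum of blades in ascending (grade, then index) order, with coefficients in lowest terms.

step 1: -41/6 + 511/120*γ1 + 6/5*γ2 + 47/16*γ12
step 2: -1063/192 - 4187/240*γ1 - 3859/80*γ2 + 1927/60*γ12
step 3: 1927/60*γ12
Answer: 1927/60*γ12


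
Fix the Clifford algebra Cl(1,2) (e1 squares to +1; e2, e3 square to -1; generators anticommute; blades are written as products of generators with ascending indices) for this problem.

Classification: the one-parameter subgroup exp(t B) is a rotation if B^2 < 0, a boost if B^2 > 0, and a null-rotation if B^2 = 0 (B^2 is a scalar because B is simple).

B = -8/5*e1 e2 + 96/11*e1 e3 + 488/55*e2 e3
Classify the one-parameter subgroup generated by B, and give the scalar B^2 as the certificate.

B^2 term by term: the squares give (-8/5)^2*(e1 e2)^2 + (96/11)^2*(e1 e3)^2 + (488/55)^2*(e2 e3)^2 = 64/25*(+1) + 9216/121*(+1) + 238144/3025*(-1) = 0 (each basis 2-blade squares to minus the product of its generators' squares); cross terms between blades sharing an index anticommute and cancel. So B^2 = 0.
Answer: null-rotation, certificate B^2 = 0. Key observation: B^2 = 0 is a conjugation invariant, so its sign decides the class regardless of the surface form of B.


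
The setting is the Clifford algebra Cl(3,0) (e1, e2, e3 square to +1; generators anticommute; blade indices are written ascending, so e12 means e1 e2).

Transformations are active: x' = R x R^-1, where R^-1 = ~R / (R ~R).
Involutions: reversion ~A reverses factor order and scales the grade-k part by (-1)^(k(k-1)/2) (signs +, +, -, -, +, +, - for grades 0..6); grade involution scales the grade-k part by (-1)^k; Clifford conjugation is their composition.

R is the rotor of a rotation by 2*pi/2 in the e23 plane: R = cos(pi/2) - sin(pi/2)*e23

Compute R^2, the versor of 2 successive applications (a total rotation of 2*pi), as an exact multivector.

The rotor phase is half the rotation angle and phases add under composition, so 2 steps in the e23 plane accumulate phase 2*(pi/2) = pi: R^2 = cos(pi) - sin(pi)*e23.
cos(pi) = -1 and sin(pi) = 0, so R^2 = -1. The total rotation 2*pi is 1 full turn, so every vector returns to itself, yet the rotor is -1, on the OTHER sheet of the double cover (an odd number of 2*pi turns).
Answer: -1


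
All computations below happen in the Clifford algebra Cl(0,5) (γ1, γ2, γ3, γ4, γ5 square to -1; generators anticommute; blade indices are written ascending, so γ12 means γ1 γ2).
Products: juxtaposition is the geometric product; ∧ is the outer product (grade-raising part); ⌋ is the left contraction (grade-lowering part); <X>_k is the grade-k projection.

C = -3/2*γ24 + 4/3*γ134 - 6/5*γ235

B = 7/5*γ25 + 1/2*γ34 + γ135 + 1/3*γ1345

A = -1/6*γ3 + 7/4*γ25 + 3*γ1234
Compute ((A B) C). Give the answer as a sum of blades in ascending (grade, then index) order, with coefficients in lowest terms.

step 1: -49/20 + 1/12*γ4 - 3/2*γ12 - 1/6*γ15 - γ25 + 7/4*γ123 - 1/18*γ145 + 7/30*γ235 + 3*γ245 - 7/12*γ1234 - 21/5*γ1345 + 7/8*γ2345
step 2: -7/25 + 47/72*γ2 + 6/5*γ3 - 21/20*γ4 + 101/10*γ5 + 55/72*γ13 - 9/4*γ14 + 21/10*γ15 + 721/120*γ24 - 18/5*γ34 - 535/432*γ35 - 3/2*γ45 - 1/5*γ123 - 126/25*γ124 - 13/12*γ125 - 707/120*γ134 - 9/5*γ135 - 7/10*γ145 - 2*γ234 + 147/50*γ235 - 103/180*γ345 - 1/15*γ1234 - 103/10*γ1235 + 101/180*γ1245 - 1/10*γ2345 - 4/3*γ12345
Answer: -7/25 + 47/72*γ2 + 6/5*γ3 - 21/20*γ4 + 101/10*γ5 + 55/72*γ13 - 9/4*γ14 + 21/10*γ15 + 721/120*γ24 - 18/5*γ34 - 535/432*γ35 - 3/2*γ45 - 1/5*γ123 - 126/25*γ124 - 13/12*γ125 - 707/120*γ134 - 9/5*γ135 - 7/10*γ145 - 2*γ234 + 147/50*γ235 - 103/180*γ345 - 1/15*γ1234 - 103/10*γ1235 + 101/180*γ1245 - 1/10*γ2345 - 4/3*γ12345


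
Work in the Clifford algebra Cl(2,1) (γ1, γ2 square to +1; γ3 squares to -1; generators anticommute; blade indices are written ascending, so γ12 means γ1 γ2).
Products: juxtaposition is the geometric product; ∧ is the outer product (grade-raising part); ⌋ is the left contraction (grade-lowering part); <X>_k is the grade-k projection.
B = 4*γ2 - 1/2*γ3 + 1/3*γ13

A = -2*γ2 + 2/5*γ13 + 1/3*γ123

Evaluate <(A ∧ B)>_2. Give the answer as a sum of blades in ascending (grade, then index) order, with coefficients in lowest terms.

step 1: γ23 - 14/15*γ123
step 2: γ23
Answer: γ23


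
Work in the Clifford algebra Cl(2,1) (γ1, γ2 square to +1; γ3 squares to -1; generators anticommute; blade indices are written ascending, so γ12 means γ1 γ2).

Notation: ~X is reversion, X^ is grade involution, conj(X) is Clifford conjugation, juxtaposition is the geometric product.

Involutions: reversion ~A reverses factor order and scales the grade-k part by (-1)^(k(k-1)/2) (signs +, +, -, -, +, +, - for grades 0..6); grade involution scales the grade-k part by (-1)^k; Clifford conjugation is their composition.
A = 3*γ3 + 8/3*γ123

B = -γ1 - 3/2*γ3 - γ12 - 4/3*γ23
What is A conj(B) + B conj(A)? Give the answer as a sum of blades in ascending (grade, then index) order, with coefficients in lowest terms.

first term: -9/2 + 32/9*γ1 + 4*γ2 - 8/3*γ3 - 4*γ12 - 3*γ13 + 8/3*γ23 + 3*γ123
second term: -9/2 - 32/9*γ1 - 4*γ2 + 8/3*γ3 + 4*γ12 + 3*γ13 - 8/3*γ23 + 3*γ123
Answer: -9 + 6*γ123


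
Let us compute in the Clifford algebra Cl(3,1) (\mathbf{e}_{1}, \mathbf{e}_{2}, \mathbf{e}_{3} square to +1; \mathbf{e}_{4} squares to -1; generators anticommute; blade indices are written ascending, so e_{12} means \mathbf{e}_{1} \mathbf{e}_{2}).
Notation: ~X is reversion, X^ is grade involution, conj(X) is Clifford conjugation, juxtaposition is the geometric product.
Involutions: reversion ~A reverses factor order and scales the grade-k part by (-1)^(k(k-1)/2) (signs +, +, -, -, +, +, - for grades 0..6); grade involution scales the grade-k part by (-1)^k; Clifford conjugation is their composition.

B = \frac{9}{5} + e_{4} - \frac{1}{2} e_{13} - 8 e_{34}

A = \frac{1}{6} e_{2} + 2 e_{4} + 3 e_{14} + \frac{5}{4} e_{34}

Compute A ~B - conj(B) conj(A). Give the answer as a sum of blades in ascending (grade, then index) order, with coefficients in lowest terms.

first term: 8 - 3 e_{1} + \frac{3}{10} e_{2} + \frac{59}{4} e_{3} + \frac{18}{5} e_{4} + 24 e_{13} + \frac{191}{40} e_{14} + \frac{1}{6} e_{24} + \frac{15}{4} e_{34} - \frac{1}{12} e_{123} + e_{134} + \frac{4}{3} e_{234}
second term: -12 + 3 e_{1} - \frac{3}{10} e_{2} + \frac{69}{4} e_{3} - \frac{18}{5} e_{4} + 24 e_{13} - \frac{241}{40} e_{14} - \frac{1}{6} e_{24} - \frac{3}{4} e_{34} + \frac{1}{12} e_{123} - e_{134} - \frac{4}{3} e_{234}
Answer: 20 - 6 e_{1} + \frac{3}{5} e_{2} - \frac{5}{2} e_{3} + \frac{36}{5} e_{4} + \frac{54}{5} e_{14} + \frac{1}{3} e_{24} + \frac{9}{2} e_{34} - \frac{1}{6} e_{123} + 2 e_{134} + \frac{8}{3} e_{234}


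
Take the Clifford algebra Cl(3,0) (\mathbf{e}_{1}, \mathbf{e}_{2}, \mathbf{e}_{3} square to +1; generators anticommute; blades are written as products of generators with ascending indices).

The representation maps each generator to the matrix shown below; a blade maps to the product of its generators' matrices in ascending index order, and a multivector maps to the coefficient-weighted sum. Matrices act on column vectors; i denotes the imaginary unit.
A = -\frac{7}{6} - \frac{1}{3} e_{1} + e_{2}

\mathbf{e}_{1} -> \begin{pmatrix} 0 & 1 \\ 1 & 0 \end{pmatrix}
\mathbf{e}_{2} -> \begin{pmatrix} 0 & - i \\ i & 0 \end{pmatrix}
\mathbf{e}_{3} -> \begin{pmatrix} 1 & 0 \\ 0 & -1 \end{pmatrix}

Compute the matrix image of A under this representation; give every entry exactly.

M = (-\frac{7}{6})*1 + (-\frac{1}{3})*rho(e_{1}) + (1)*rho(e_{2}), summed entrywise (1 is the identity matrix):
Answer: \begin{pmatrix} - \frac{7}{6} & - \frac{1}{3} - i \\ - \frac{1}{3} + i & - \frac{7}{6} \end{pmatrix}


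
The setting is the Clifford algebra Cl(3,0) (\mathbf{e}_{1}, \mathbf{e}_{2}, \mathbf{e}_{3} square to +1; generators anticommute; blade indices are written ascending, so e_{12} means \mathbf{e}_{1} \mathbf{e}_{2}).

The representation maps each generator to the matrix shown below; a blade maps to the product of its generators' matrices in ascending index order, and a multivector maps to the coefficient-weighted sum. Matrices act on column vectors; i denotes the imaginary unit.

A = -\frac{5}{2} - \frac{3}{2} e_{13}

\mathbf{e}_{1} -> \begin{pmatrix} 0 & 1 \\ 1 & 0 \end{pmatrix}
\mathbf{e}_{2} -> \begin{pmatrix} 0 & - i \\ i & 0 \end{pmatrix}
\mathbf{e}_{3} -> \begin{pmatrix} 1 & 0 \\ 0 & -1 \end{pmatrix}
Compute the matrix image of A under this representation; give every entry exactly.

Bivector images (products of the table entries): rho(e_{13}) = rho(\mathbf{e}_{1})rho(\mathbf{e}_{3}) = \begin{pmatrix} 0 & -1 \\ 1 & 0 \end{pmatrix}.
M = (-\frac{5}{2})*1 + (-\frac{3}{2})*rho(e_{13}), summed entrywise (1 is the identity matrix):
Answer: \begin{pmatrix} - \frac{5}{2} & \frac{3}{2} \\ - \frac{3}{2} & - \frac{5}{2} \end{pmatrix}


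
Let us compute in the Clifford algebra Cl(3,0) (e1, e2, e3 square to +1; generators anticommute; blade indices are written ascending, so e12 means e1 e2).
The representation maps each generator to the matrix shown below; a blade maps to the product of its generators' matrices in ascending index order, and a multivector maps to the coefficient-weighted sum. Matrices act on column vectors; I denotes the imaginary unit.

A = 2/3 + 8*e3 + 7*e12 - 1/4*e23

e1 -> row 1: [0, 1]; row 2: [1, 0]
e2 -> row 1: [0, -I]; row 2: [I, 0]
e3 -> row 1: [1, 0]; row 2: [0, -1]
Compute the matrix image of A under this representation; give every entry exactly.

Bivector images (products of the table entries): rho(e12) = rho(e1)rho(e2) = row 1: [I, 0]; row 2: [0, -I]; rho(e23) = rho(e2)rho(e3) = row 1: [0, I]; row 2: [I, 0].
M = (2/3)*1 + (8)*rho(e3) + (7)*rho(e12) + (-1/4)*rho(e23), summed entrywise (1 is the identity matrix):
Answer: row 1: [26/3 + 7*I, -I/4]; row 2: [-I/4, -22/3 - 7*I]


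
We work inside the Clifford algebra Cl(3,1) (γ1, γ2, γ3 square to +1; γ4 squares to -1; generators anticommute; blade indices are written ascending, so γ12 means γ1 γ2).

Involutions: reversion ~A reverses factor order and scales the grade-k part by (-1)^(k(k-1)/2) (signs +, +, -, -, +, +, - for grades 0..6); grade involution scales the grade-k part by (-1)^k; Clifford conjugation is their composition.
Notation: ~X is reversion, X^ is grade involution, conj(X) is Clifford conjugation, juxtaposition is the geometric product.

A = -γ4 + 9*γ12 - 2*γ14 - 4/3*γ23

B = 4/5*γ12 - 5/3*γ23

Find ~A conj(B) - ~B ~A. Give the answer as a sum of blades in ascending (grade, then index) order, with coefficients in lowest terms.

first term: -424/45 - 209/15*γ13 - 8/5*γ24 + 4/5*γ124 - 5/3*γ234 + 10/3*γ1234
second term: -424/45 + 209/15*γ13 + 8/5*γ24 + 4/5*γ124 - 5/3*γ234 + 10/3*γ1234
Answer: -418/15*γ13 - 16/5*γ24


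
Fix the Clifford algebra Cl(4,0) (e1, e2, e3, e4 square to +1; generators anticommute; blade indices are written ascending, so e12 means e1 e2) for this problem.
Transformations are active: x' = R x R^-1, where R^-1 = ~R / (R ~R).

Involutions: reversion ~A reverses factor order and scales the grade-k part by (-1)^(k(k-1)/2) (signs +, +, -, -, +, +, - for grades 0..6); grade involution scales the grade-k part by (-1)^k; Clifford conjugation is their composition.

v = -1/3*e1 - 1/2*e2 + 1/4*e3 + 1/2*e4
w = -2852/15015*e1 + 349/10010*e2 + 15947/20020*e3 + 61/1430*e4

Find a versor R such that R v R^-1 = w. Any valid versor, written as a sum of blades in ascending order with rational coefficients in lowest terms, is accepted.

Key observation: q(v) = q(w) = 97/144 (sandwiches preserve the norm), so R = v + w = -2619/5005*e1 - 2328/5005*e2 + 5238/5005*e3 + 388/715*e4 works whenever it is invertible — the component of v along it is kept and (v - w)/2 reverses, sending v to w.
Answer: -2619/5005*e1 - 2328/5005*e2 + 5238/5005*e3 + 388/715*e4


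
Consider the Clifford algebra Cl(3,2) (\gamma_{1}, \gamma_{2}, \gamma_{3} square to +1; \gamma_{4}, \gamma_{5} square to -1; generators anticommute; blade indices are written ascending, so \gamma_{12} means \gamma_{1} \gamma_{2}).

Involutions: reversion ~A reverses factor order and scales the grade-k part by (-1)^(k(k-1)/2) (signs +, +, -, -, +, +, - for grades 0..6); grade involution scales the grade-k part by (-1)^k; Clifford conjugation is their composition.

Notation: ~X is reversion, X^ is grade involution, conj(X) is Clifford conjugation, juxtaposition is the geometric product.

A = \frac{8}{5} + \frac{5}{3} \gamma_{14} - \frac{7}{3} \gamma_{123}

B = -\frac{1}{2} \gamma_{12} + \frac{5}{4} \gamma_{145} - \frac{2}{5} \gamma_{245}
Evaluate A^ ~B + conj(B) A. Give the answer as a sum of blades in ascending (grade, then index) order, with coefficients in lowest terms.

first term: -\frac{7}{6} \gamma_{3} - \frac{25}{12} \gamma_{5} + \frac{4}{5} \gamma_{12} + \frac{5}{6} \gamma_{24} + \frac{2}{3} \gamma_{125} - 2 \gamma_{145} + \frac{16}{25} \gamma_{245} - \frac{14}{15} \gamma_{1345} - \frac{35}{12} \gamma_{2345}
second term: \frac{7}{6} \gamma_{3} + \frac{25}{12} \gamma_{5} + \frac{4}{5} \gamma_{12} - \frac{5}{6} \gamma_{24} + \frac{2}{3} \gamma_{125} + 2 \gamma_{145} - \frac{16}{25} \gamma_{245} - \frac{14}{15} \gamma_{1345} - \frac{35}{12} \gamma_{2345}
Answer: \frac{8}{5} \gamma_{12} + \frac{4}{3} \gamma_{125} - \frac{28}{15} \gamma_{1345} - \frac{35}{6} \gamma_{2345}


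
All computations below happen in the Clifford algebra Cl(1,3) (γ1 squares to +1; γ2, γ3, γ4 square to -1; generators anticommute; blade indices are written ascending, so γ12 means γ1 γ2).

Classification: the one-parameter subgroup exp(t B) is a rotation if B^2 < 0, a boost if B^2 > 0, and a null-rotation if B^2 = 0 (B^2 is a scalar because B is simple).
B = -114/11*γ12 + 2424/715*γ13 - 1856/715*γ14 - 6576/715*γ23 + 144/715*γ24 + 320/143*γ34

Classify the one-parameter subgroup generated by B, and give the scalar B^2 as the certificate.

B^2 term by term: the squares give (-114/11)^2*(γ12)^2 + (2424/715)^2*(γ13)^2 + (-1856/715)^2*(γ14)^2 + (-6576/715)^2*(γ23)^2 + (144/715)^2*(γ24)^2 + (320/143)^2*(γ34)^2 = 12996/121*(+1) + 5875776/511225*(+1) + 3444736/511225*(+1) + 43243776/511225*(-1) + 20736/511225*(-1) + 102400/20449*(-1) = 36 (each basis 2-blade squares to minus the product of its generators' squares); cross terms between blades sharing an index anticommute and cancel; the commuting (index-disjoint) pairs give grade-4 terms 2*c*c'*(blade product), which cancel blade by blade — γ1234: -72960/1573 - 698112/511225 + 24410112/511225 = 0 — confirming B is simple. So B^2 = 36.
Answer: boost, certificate B^2 = 36. B^2 = 36 is basis-independent, so its sign is the whole story.


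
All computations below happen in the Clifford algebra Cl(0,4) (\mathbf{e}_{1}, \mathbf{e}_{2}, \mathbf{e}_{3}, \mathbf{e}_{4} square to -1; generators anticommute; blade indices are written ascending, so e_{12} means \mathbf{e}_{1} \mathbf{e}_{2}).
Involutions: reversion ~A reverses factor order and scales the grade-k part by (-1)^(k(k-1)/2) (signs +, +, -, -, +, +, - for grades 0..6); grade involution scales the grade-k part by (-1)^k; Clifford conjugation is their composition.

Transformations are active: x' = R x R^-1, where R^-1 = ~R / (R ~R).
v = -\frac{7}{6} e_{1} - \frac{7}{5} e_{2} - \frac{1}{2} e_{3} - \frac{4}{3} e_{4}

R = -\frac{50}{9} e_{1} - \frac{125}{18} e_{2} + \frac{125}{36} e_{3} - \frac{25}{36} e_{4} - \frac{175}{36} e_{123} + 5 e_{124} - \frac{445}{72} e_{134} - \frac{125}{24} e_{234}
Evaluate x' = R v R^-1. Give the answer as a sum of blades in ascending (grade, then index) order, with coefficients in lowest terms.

~R = -\frac{50}{9} e_{1} - \frac{125}{18} e_{2} + \frac{125}{36} e_{3} - \frac{25}{36} e_{4} + \frac{175}{36} e_{123} - 5 e_{124} + \frac{445}{72} e_{134} + \frac{125}{24} e_{234}, and R ~R = -\frac{177625}{864}, so R^-1 = ~R / (-\frac{177625}{864}).
R v = -\frac{3325}{216} + \frac{845}{216} e_{12} + \frac{1165}{216} e_{13} + \frac{43}{16} e_{14} - \frac{925}{216} e_{23} + \frac{7225}{432} e_{24} - \frac{935}{48} e_{34} + \frac{4993}{432} e_{1234}
Answer: -\frac{5641}{3045} e_{1} - \frac{68629}{91350} e_{2} + \frac{17903}{91350} e_{3} + \frac{1496}{1305} e_{4}


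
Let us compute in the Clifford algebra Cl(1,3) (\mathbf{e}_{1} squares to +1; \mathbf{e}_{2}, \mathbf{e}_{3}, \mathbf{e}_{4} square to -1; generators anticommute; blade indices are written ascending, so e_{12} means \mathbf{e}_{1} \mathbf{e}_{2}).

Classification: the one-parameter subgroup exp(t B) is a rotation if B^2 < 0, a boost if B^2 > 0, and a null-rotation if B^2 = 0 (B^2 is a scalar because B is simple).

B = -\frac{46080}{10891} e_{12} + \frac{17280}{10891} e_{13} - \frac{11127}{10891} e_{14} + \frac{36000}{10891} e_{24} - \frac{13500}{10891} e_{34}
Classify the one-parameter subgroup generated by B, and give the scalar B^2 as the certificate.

B^2 term by term: the squares give (-\frac{46080}{10891})^2*(e_{12})^2 + (\frac{17280}{10891})^2*(e_{13})^2 + (-\frac{11127}{10891})^2*(e_{14})^2 + (\frac{36000}{10891})^2*(e_{24})^2 + (-\frac{13500}{10891})^2*(e_{34})^2 = \frac{2123366400}{118613881}*(+1) + \frac{298598400}{118613881}*(+1) + \frac{123810129}{118613881}*(+1) + \frac{1296000000}{118613881}*(-1) + \frac{182250000}{118613881}*(-1) = 9 (each basis 2-blade squares to minus the product of its generators' squares); cross terms between blades sharing an index anticommute and cancel; the commuting (index-disjoint) pairs give grade-4 terms 2*c*c'*(blade product), which cancel blade by blade — e_{1234}: \frac{1244160000}{118613881} - \frac{1244160000}{118613881} = 0 — confirming B is simple. So B^2 = 9.
Answer: boost, certificate B^2 = 9. B^2 = 9 is basis-independent, so its sign is the whole story.


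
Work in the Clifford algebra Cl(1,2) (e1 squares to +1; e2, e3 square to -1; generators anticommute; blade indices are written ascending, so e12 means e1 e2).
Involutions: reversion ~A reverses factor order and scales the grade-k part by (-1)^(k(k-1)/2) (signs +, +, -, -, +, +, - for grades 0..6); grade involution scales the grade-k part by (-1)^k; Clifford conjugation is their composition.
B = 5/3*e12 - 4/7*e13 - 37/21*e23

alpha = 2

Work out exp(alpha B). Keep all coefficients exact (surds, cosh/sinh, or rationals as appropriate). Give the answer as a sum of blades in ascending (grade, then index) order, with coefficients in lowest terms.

B^2 term by term: the squares give (5/3)^2*(e12)^2 + (-4/7)^2*(e13)^2 + (-37/21)^2*(e23)^2 = 25/9*(+1) + 16/49*(+1) + 1369/441*(-1) = 0 (each basis 2-blade squares to minus the product of its generators' squares); cross terms between blades sharing an index anticommute and cancel. So B^2 = 0.
B^2 = 0, hence only two terms survive: exp(alpha B) = 1 + alpha B (parabolic case).
Answer: 1 + 10/3*e12 - 8/7*e13 - 74/21*e23


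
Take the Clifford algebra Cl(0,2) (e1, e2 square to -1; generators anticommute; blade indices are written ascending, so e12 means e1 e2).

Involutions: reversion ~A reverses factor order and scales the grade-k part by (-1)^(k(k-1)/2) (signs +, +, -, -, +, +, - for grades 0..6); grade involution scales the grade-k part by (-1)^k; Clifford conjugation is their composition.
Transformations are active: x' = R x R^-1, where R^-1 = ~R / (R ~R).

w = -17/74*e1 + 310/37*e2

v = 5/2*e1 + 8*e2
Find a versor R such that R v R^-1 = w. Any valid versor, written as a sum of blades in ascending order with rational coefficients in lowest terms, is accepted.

Since q(v) = q(w) = -281/4, the sum R = v + w = 84/37*e1 + 606/37*e2 does the job whenever invertible.
Answer: 84/37*e1 + 606/37*e2


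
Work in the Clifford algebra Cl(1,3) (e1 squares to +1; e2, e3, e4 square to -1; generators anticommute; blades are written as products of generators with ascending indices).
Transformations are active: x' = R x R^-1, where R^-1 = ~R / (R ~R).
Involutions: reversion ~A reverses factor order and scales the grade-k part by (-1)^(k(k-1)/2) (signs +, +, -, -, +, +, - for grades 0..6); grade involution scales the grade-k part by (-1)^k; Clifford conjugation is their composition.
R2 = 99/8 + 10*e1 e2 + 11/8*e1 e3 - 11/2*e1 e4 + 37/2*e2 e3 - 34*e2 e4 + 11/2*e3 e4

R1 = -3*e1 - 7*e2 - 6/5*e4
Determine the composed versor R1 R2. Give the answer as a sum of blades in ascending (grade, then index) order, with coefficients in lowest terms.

Distribute over the terms of R1 (each basis-blade product reordered to ascending indices, repeated generators contracted through their squares):
(-3*e1) R2 = -297/8*e1 - 30*e2 - 33/8*e3 + 33/2*e4 - 111/2*e1 e2 e3 + 102*e1 e2 e4 - 33/2*e1 e3 e4
(-7*e2) R2 = -70*e1 - 693/8*e2 + 259/2*e3 - 238*e4 + 77/8*e1 e2 e3 - 77/2*e1 e2 e4 - 77/2*e2 e3 e4
(-6/5*e4) R2 = 33/5*e1 + 204/5*e2 - 33/5*e3 - 297/20*e4 - 12*e1 e2 e4 - 33/20*e1 e3 e4 - 111/5*e2 e3 e4
Summing the partial products and collecting blades:
Answer: -4021/40*e1 - 3033/40*e2 + 4751/40*e3 - 4727/20*e4 - 367/8*e1 e2 e3 + 103/2*e1 e2 e4 - 363/20*e1 e3 e4 - 607/10*e2 e3 e4


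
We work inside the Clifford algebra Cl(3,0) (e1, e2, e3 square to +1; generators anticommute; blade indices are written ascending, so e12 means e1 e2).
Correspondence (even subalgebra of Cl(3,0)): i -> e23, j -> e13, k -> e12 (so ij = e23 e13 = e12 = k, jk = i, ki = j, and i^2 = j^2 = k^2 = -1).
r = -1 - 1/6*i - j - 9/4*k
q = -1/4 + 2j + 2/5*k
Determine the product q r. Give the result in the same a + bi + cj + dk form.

In blades: q = -1/4 + 2/5*e12 + 2*e13, r = -1 - 9/4*e12 - e13 - 1/6*e23.
Distribute q over r term by term (generator squares from the signature, products reordered to ascending indices): (-1/4)*r = 1/4 + 9/16*e12 + 1/4*e13 + 1/24*e23; (2/5*e12)*r = 9/10 - 2/5*e12 - 1/15*e13 + 2/5*e23; (2*e13)*r = 2 + 1/3*e12 - 2*e13 - 9/2*e23.
Sum: 63/20 + 119/240*e12 - 109/60*e13 - 487/120*e23; translating back through the correspondence:
Answer: 63/20 - 487/120*i - 109/60*j + 119/240*k


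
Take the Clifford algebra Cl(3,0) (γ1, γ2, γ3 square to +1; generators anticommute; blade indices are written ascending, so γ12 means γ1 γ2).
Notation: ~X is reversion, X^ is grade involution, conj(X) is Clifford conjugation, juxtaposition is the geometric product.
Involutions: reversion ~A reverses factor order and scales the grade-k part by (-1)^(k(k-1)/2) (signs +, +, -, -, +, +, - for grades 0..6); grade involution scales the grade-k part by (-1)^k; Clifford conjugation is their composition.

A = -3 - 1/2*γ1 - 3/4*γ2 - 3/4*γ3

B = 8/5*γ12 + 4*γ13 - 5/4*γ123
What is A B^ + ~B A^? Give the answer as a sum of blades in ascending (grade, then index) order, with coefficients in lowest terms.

first term: 21/5*γ1 - 4/5*γ2 - 2*γ3 - 459/80*γ12 - 177/16*γ13 - 5/8*γ23 - 39/20*γ123
second term: -21/5*γ1 + 4/5*γ2 + 2*γ3 + 459/80*γ12 + 177/16*γ13 + 5/8*γ23 - 39/20*γ123
Answer: -39/10*γ123


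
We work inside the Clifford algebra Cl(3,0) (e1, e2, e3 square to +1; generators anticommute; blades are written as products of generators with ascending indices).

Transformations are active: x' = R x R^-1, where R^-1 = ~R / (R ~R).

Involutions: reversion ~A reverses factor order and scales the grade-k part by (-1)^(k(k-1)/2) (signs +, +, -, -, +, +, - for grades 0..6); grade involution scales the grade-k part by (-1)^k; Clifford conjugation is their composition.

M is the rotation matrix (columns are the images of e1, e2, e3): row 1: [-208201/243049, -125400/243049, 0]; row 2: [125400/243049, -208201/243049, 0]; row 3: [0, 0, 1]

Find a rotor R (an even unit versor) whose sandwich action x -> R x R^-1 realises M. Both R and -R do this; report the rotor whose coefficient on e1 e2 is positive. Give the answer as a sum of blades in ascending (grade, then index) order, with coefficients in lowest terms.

Method: write R = a + b12*e1 e2 + b13*e1 e3 + b23*e2 e3 with a^2 + b12^2 + b13^2 + b23^2 = 1 (so R^-1 = ~R). Expanding the columns R e_j ~R gives tr M = 4a^2 - 1 and, from the antisymmetric part, M21 - M12 = -4a*b12, M13 - M31 = 4a*b13, M32 - M23 = -4a*b23.
Here tr M = -173353/243049, so a^2 = (1 + tr M)/4 = 17424/243049 and a = ±132/493. Taking a = 132/493: M21 - M12 = 250800/243049, M13 - M31 = 0, M32 - M23 = 0, giving b12 = -475/493, b13 = 0, b23 = 0, i.e. R = 132/493 - 475/493*e1 e2.
Its e1 e2 coefficient is negative, so report the other preimage -R.
Answer: -132/493 + 475/493*e1 e2. Note: both R and -R realise this M (trace -173353/243049); the covering map identifies them, and the e1 e2-coefficient sign is the tie-breaker.


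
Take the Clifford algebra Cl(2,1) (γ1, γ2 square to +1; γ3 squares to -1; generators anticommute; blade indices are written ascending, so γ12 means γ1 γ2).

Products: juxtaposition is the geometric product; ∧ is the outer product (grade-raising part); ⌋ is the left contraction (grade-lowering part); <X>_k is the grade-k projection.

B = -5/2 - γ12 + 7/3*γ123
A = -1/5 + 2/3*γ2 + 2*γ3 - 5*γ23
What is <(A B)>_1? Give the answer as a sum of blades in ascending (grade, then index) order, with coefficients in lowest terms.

step 1: 1/2 - 11*γ1 - 5/3*γ2 - 5*γ3 - 67/15*γ12 - 59/9*γ13 + 25/2*γ23 - 37/15*γ123
step 2: -11*γ1 - 5/3*γ2 - 5*γ3
Answer: -11*γ1 - 5/3*γ2 - 5*γ3


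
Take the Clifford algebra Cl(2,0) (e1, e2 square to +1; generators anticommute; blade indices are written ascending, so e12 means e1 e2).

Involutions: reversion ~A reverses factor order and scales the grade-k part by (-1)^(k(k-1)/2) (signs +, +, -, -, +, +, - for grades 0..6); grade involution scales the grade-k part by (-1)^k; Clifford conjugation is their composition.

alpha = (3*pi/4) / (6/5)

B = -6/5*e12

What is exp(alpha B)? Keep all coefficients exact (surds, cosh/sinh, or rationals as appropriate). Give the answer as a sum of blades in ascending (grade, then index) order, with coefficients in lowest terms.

B^2 = (-6/5)^2*(e12)^2 = 36/25*(-1) = -36/25 (a basis 2-blade squares to minus the product of its generators' squares).
B^2 = -36/25 — circular case — the even/odd split gives cos and sin: l = 6/5, alpha*l = 3*pi/4, so exp(alpha B) = cos(3*pi/4) + (sin(3*pi/4)/(6/5))*B = -sqrt(2)/2 + (5*sqrt(2)/12)*B.
Answer: -sqrt(2)/2 - sqrt(2)/2*e12


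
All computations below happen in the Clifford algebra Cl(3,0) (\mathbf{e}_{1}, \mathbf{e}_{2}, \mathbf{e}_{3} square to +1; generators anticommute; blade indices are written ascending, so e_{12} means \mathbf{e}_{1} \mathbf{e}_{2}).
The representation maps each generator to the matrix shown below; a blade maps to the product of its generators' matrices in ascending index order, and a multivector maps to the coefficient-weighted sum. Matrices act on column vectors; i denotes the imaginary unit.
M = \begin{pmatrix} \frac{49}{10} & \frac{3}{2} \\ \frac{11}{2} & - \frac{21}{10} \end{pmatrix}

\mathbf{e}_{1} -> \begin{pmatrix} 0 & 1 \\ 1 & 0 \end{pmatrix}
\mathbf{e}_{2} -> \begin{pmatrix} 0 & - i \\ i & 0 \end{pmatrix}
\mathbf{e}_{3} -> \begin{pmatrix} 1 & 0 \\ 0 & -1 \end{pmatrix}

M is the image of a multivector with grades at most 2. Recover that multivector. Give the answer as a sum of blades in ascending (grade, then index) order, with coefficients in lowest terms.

Method: 1, rho(e_{1}), rho(e_{2}), rho(e_{3}) form a trace-orthogonal basis of the 2x2 complex matrices (tr(X Y) = 2 if X = Y, else 0), so M = m0*1 + m1*rho(e_{1}) + m2*rho(e_{2}) + m3*rho(e_{3}) with m0 = tr(M)/2 = \frac{7}{5}, m1 = tr(M rho(e_{1}))/2 = \frac{7}{2}, m2 = tr(M rho(e_{2}))/2 = - 2 i, m3 = tr(M rho(e_{3}))/2 = \frac{7}{2}.
Multiplying table entries, the bivector images are rho(e_{12}) = i*rho(e_{3}), rho(e_{13}) = -i*rho(e_{2}), rho(e_{23}) = i*rho(e_{1}); with real blade coefficients the real parts of m0..m3 are the coefficients of 1, e_{1}, e_{2}, e_{3} and the imaginary parts give the bivectors (e_{23}: Im m1, e_{13}: -Im m2, e_{12}: Im m3).
Answer: \frac{7}{5} + \frac{7}{2} e_{1} + \frac{7}{2} e_{3} + 2 e_{13}


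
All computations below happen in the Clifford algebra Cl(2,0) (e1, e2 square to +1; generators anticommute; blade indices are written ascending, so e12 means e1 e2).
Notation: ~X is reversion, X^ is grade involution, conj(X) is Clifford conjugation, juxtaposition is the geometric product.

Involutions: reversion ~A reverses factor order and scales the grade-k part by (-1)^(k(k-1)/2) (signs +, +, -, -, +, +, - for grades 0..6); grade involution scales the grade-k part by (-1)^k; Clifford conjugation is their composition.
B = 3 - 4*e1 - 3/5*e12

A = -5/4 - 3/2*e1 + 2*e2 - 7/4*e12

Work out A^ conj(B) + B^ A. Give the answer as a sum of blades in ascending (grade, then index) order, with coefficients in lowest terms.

first term: 33/10 + 7/10*e1 + 19/10*e2 + 2*e12
second term: -54/5 - 107/10*e1 - 19/10*e2 + 7/2*e12
Answer: -15/2 - 10*e1 + 11/2*e12


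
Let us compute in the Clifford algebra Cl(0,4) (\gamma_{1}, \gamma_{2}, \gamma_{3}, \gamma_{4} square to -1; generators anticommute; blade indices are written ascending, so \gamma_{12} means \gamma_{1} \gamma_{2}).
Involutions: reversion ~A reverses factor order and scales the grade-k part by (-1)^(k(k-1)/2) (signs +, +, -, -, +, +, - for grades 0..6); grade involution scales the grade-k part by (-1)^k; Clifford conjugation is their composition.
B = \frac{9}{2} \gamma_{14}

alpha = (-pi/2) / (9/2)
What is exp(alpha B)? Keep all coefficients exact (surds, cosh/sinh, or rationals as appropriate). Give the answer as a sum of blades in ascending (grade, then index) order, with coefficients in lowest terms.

B^2 = (\frac{9}{2})^2*(\gamma_{14})^2 = \frac{81}{4}*(-1) = -\frac{81}{4} (a basis 2-blade squares to minus the product of its generators' squares).
B^2 = -\frac{81}{4} — the negative square puts this in the circular regime; l = \frac{9}{2}, alpha*l = - \frac{\pi}{2}, so exp(alpha B) = cos(- \frac{\pi}{2}) + (sin(- \frac{\pi}{2})/(\frac{9}{2}))*B = 0 + (- \frac{2}{9})*B.
Answer: -\gamma_{14}
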